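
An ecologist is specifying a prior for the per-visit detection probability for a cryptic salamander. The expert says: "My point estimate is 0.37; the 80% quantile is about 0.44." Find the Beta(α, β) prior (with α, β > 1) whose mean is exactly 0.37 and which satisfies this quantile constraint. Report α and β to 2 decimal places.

With mean 0.37 fixed, write α = 0.37s, β = 0.63s where s = α+β.
Need P(θ < 0.44) = 0.8 under Beta(0.37s, 0.63s). Normal approximation: (q−m)/√(m(1−m)/s) ≈ z_{0.8} = 0.842, so s ≈ 0.37·0.63·(0.842)²/(0.44−0.37)² = 33.7.
At s = 33.7: P(θ<0.44) ≈ 0.802. Adjusting to match 0.8 gives s ≈ 33.04.
So α = 0.37·33.04 ≈ 12.22, β = 0.63·33.04 ≈ 20.81.

α ≈ 12.22, β ≈ 20.81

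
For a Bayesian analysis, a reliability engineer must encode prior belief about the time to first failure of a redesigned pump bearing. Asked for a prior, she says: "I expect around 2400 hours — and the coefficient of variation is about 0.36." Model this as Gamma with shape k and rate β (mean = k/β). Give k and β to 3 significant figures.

For Gamma(k, rate β): mean = k/β, variance = k/β², so CV = 1/√k.
CV = 0.36, hence k = 1/CV² = 7.72.
Then β = k/mean = 7.72/2400 = 0.00322.

k ≈ 7.72, β ≈ 0.00322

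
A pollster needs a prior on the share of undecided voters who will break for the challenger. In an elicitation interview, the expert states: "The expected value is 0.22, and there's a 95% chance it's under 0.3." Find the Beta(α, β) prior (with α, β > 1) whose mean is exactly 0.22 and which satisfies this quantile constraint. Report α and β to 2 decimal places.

α ≈ 17.42, β ≈ 61.75

With mean 0.22 fixed, write α = 0.22s, β = 0.78s where s = α+β.
Need P(θ < 0.3) = 0.95 under Beta(0.22s, 0.78s). Normal approximation: (q−m)/√(m(1−m)/s) ≈ z_{0.95} = 1.64, so s ≈ 0.22·0.78·(1.64)²/(0.3−0.22)² = 72.5.
At s = 72.5: P(θ<0.3) ≈ 0.943. Adjusting to match 0.95 gives s ≈ 79.17.
So α = 0.22·79.17 ≈ 17.42, β = 0.78·79.17 ≈ 61.75.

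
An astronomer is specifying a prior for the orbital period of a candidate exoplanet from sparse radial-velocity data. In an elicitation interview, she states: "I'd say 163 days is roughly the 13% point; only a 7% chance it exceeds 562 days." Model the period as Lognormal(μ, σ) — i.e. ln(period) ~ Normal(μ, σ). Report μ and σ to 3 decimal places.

μ ≈ 5.630, σ ≈ 0.476

If T ~ Lognormal(μ,σ) then ln T ~ Normal(μ,σ), so the p-quantile of ln T is μ + z_p·σ.
ln(163) = 5.094 and ln(562) = 6.332; z_{0.13} = -1.126, z_{0.93} = 1.476.
σ = (6.332 − 5.094)/(1.476 − (-1.126)) = 0.476.
μ = 5.094 − (-1.126)·0.476 = 5.630.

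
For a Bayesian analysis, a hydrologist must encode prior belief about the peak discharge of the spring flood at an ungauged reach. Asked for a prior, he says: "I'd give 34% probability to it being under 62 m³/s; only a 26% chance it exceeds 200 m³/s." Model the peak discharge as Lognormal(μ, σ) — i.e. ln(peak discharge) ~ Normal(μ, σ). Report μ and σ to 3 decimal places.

μ ≈ 4.585, σ ≈ 1.109

If T ~ Lognormal(μ,σ) then ln T ~ Normal(μ,σ), so the p-quantile of ln T is μ + z_p·σ.
ln(62) = 4.127 and ln(200) = 5.298; z_{0.34} = -0.4125, z_{0.74} = 0.6433.
σ = (5.298 − 4.127)/(0.6433 − (-0.4125)) = 1.109.
μ = 4.127 − (-0.4125)·1.109 = 4.585.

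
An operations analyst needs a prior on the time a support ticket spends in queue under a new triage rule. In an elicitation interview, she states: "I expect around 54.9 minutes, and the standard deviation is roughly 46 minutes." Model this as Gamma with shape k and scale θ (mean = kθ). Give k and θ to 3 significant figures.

k ≈ 1.42, θ ≈ 38.5

For Gamma(k, scale θ): mean = kθ, variance = kθ², so CV = 1/√k.
CV = SD/mean = 46/54.9 = 0.8379, hence k = 1/CV² = 1.42.
Then θ = mean/k = 54.9/1.42 = 38.5.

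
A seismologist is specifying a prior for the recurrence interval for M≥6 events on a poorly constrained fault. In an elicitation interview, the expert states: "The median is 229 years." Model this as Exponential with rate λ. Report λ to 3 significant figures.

λ ≈ 0.00303

Exponential median = ln 2 / λ, so λ = ln 2 / 229.0 = 0.00303.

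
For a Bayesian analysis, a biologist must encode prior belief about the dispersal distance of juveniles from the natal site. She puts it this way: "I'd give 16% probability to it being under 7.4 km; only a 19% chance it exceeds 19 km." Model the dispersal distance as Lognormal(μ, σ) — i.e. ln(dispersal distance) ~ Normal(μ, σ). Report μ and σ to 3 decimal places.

If T ~ Lognormal(μ,σ) then ln T ~ Normal(μ,σ), so the p-quantile of ln T is μ + z_p·σ.
ln(7.4) = 2.001 and ln(19) = 2.944; z_{0.16} = -0.9945, z_{0.81} = 0.8779.
σ = (2.944 − 2.001)/(0.8779 − (-0.9945)) = 0.504.
μ = 2.001 − (-0.9945)·0.504 = 2.502.

μ ≈ 2.502, σ ≈ 0.504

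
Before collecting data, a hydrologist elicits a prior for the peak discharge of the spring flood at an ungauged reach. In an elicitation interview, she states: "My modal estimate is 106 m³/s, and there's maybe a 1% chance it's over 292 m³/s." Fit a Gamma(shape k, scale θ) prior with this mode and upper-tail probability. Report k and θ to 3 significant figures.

k ≈ 5.47, θ ≈ 23.7

Gamma(k,θ) with k>1 has mode (k−1)θ, so θ = 106/(k−1).
Need P(X < 292) = 0.99 with θ tied to k this way. Start at k = 2, θ = 106: P(X<292) ≈ 0.761.
Too low — raise k to concentrate. Iterating converges to k ≈ 5.47.
Then θ = 106/(5.47−1) ≈ 23.7.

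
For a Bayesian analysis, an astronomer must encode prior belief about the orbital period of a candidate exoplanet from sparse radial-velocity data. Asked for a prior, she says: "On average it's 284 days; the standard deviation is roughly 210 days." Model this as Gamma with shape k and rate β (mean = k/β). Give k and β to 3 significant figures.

k ≈ 1.83, β ≈ 0.00644

For Gamma(k, rate β): mean = k/β, variance = k/β², so CV = 1/√k.
CV = SD/mean = 210/284 = 0.7394, hence k = 1/CV² = 1.83.
Then β = k/mean = 1.83/284 = 0.00644.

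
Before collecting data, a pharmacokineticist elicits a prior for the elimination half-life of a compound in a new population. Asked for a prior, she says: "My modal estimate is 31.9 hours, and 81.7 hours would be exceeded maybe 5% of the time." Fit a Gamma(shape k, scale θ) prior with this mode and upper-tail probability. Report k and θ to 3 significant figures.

k ≈ 4.06, θ ≈ 10.4

Gamma(k,θ) with k>1 has mode (k−1)θ, so θ = 31.9/(k−1).
Need P(X < 81.7) = 0.95 with θ tied to k this way. Start at k = 2, θ = 31.9: P(X<81.7) ≈ 0.725.
Too low — raise k to concentrate. Iterating converges to k ≈ 4.06.
Then θ = 31.9/(4.06−1) ≈ 10.4.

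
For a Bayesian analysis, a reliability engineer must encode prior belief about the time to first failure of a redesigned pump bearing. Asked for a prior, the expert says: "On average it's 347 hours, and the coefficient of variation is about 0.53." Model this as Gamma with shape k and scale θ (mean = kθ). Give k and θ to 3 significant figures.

k ≈ 3.56, θ ≈ 97.5

For Gamma(k, scale θ): mean = kθ, variance = kθ², so CV = 1/√k.
CV = 0.53, hence k = 1/CV² = 3.56.
Then θ = mean/k = 347/3.56 = 97.5.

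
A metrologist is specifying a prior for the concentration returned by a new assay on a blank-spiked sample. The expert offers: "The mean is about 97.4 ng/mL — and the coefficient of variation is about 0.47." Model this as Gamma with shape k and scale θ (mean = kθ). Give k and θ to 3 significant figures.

For Gamma(k, scale θ): mean = kθ, variance = kθ², so CV = 1/√k.
CV = 0.47, hence k = 1/CV² = 4.53.
Then θ = mean/k = 97.4/4.53 = 21.5.

k ≈ 4.53, θ ≈ 21.5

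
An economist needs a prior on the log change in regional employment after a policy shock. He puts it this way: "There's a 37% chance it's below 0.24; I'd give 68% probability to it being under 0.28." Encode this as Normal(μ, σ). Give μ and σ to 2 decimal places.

For Normal(μ,σ), the p-quantile is μ + z_p·σ. Here z_{0.37} = -0.3319, z_{0.68} = 0.4677.
So 0.24 = μ − 0.3319σ and 0.28 = μ + 0.4677σ.
Subtracting: σ = (0.28 − 0.24)/(0.4677 − (-0.3319)) = 0.05.
Then μ = 0.24 − (-0.3319)·0.05 = 0.26.

μ = 0.26, σ = 0.05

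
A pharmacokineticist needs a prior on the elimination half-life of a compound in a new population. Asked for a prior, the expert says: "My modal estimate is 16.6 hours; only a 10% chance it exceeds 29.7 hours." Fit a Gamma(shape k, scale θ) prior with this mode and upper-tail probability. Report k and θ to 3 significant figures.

Gamma(k,θ) with k>1 has mode (k−1)θ, so θ = 16.6/(k−1).
Need P(X < 29.7) = 0.9 with θ tied to k this way. Start at k = 2, θ = 16.6: P(X<29.7) ≈ 0.534.
Too low — raise k to concentrate. Iterating converges to k ≈ 6.62.
Then θ = 16.6/(6.62−1) ≈ 2.95.

k ≈ 6.62, θ ≈ 2.95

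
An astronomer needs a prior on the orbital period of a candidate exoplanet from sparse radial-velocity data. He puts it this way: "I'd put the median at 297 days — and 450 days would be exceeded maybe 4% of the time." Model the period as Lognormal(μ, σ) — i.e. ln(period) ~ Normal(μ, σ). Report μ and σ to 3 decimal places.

If T ~ Lognormal(μ,σ) then ln T ~ Normal(μ,σ), so the p-quantile of ln T is μ + z_p·σ.
ln(297) = 5.694 and ln(450) = 6.109; z_{0.5} = 0, z_{0.96} = 1.751.
σ = (6.109 − 5.694)/(1.751 − (0)) = 0.237.
μ = 5.694 − (0)·0.237 = 5.694.

μ ≈ 5.694, σ ≈ 0.237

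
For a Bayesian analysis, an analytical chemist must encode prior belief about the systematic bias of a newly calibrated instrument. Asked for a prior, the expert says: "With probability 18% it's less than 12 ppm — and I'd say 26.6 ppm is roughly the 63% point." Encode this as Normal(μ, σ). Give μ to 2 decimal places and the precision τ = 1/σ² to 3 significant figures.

For Normal(μ,σ), the p-quantile is μ + z_p·σ. Here z_{0.18} = -0.9154, z_{0.63} = 0.3319.
So 12 = μ − 0.9154σ and 26.6 = μ + 0.3319σ.
Subtracting: σ = (26.6 − 12)/(0.3319 − (-0.9154)) = 11.71.
Then μ = 12 − (-0.9154)·11.71 = 22.72.
Precision τ = 1/σ² = 1/11.71² = 0.0073.

μ = 22.72, τ = 0.0073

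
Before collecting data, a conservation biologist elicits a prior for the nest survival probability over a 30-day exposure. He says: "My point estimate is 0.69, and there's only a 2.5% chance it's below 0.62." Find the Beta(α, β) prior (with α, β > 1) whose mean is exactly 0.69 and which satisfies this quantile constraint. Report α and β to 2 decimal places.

With mean 0.69 fixed, write α = 0.69s, β = 0.31s where s = α+β.
Need P(θ < 0.62) = 0.025 under Beta(0.69s, 0.31s). Normal approximation: (q−m)/√(m(1−m)/s) ≈ z_{0.025} = -1.96, so s ≈ 0.69·0.31·(-1.96)²/(0.62−0.69)² = 167.7.
At s = 167.7: P(θ<0.62) ≈ 0.028. Adjusting to match 0.025 gives s ≈ 176.37.
So α = 0.69·176.37 ≈ 121.69, β = 0.31·176.37 ≈ 54.67.

α ≈ 121.69, β ≈ 54.67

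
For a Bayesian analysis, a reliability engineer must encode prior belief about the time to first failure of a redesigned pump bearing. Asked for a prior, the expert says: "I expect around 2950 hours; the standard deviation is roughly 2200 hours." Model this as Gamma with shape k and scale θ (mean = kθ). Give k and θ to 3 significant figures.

k ≈ 1.8, θ ≈ 1640

For Gamma(k, scale θ): mean = kθ, variance = kθ², so CV = 1/√k.
CV = SD/mean = 2200/2950 = 0.7458, hence k = 1/CV² = 1.8.
Then θ = mean/k = 2950/1.8 = 1640.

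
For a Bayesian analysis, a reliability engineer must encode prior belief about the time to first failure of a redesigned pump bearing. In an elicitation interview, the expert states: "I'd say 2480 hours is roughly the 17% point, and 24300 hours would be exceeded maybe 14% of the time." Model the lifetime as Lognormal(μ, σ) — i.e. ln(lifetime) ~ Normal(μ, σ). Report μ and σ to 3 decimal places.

μ ≈ 8.886, σ ≈ 1.122

If T ~ Lognormal(μ,σ) then ln T ~ Normal(μ,σ), so the p-quantile of ln T is μ + z_p·σ.
ln(2480) = 7.816 and ln(24300) = 10.1; z_{0.17} = -0.9542, z_{0.86} = 1.08.
σ = (10.1 − 7.816)/(1.08 − (-0.9542)) = 1.122.
μ = 7.816 − (-0.9542)·1.122 = 8.886.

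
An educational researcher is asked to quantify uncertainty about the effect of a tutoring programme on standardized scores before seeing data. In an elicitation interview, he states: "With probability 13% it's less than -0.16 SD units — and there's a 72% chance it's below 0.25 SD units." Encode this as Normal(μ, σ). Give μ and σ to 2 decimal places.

For Normal(μ,σ), the p-quantile is μ + z_p·σ. Here z_{0.13} = -1.126, z_{0.72} = 0.5828.
So -0.16 = μ − 1.126σ and 0.25 = μ + 0.5828σ.
Subtracting: σ = (0.25 − -0.16)/(0.5828 − (-1.126)) = 0.24.
Then μ = -0.16 − (-1.126)·0.24 = 0.11.

μ = 0.11, σ = 0.24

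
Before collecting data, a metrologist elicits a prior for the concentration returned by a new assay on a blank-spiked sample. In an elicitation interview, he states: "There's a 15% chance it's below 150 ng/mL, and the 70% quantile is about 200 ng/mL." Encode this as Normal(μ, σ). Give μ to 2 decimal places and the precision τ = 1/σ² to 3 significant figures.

μ = 183.20, τ = 0.000974

The p-quantile of Normal(μ,σ) is μ + z_p·σ, with z_{0.15} = -1.036 and z_{0.7} = 0.5244.
Eliminate σ: μ = (z₂·x₁ − z₁·x₂)/(z₂ − z₁) = (0.5244·150 − (-1.036)·200)/1.561 = 183.20.
Then σ = (x₂ − x₁)/(z₂ − z₁) = (200 − 150)/1.561 = 32.03.
Precision τ = 1/σ² = 1/32.03² = 0.000974.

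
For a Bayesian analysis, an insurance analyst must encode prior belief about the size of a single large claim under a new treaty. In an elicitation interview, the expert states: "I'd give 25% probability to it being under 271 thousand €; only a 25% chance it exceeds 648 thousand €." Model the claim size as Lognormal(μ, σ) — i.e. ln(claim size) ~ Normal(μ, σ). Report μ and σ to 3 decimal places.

If T ~ Lognormal(μ,σ) then ln T ~ Normal(μ,σ), so the p-quantile of ln T is μ + z_p·σ.
ln(271) = 5.602 and ln(648) = 6.474; z_{0.25} = -0.6745, z_{0.75} = 0.6745.
σ = (6.474 − 5.602)/(0.6745 − (-0.6745)) = 0.646.
μ = 5.602 − (-0.6745)·0.646 = 6.038.

μ ≈ 6.038, σ ≈ 0.646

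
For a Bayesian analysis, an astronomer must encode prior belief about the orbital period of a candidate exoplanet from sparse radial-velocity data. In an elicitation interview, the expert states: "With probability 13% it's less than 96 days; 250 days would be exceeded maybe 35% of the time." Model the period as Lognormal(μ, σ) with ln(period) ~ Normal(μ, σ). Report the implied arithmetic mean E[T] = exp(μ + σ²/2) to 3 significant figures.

E[T] ≈ 239 days

If T ~ Lognormal(μ,σ) then ln T ~ Normal(μ,σ), so the p-quantile of ln T is μ + z_p·σ.
ln(96) = 4.564 and ln(250) = 5.521; z_{0.13} = -1.126, z_{0.65} = 0.3853.
σ = (5.521 − 4.564)/(0.3853 − (-1.126)) = 0.633.
μ = 4.564 − (-1.126)·0.633 = 5.278.
E[T] = exp(μ + σ²/2) = exp(5.278 + 0.2004) = 239 days.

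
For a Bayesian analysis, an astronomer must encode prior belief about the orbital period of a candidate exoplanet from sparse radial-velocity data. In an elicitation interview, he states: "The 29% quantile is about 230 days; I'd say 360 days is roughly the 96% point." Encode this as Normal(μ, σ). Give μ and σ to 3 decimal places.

μ = 261.223, σ = 56.422

For Normal(μ,σ), the p-quantile is μ + z_p·σ. Here z_{0.29} = -0.5534, z_{0.96} = 1.751.
So 230 = μ − 0.5534σ and 360 = μ + 1.751σ.
Subtracting: σ = (360 − 230)/(1.751 − (-0.5534)) = 56.422.
Then μ = 230 − (-0.5534)·56.422 = 261.223.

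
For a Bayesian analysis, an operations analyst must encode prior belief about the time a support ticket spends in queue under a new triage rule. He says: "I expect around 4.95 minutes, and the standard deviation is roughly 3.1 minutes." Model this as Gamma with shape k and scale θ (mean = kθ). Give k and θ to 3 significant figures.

For Gamma(k, scale θ): mean = kθ, variance = kθ², so CV = 1/√k.
CV = SD/mean = 3.1/4.95 = 0.6263, hence k = 1/CV² = 2.55.
Then θ = mean/k = 4.95/2.55 = 1.94.

k ≈ 2.55, θ ≈ 1.94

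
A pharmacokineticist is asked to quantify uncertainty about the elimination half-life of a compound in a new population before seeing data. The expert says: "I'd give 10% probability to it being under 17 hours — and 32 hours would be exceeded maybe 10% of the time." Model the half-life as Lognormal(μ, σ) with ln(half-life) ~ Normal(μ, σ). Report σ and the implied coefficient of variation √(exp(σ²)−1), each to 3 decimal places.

σ ≈ 0.247, CV ≈ 0.251

If T ~ Lognormal(μ,σ) then ln T ~ Normal(μ,σ), so the p-quantile of ln T is μ + z_p·σ.
ln(17) = 2.833 and ln(32) = 3.466; z_{0.1} = -1.282, z_{0.9} = 1.282.
σ = (3.466 − 2.833)/(1.282 − (-1.282)) = 0.247.
μ = 2.833 − (-1.282)·0.247 = 3.149.
CV = √(exp(σ²)−1) = √(exp(0.0609)−1) = 0.251.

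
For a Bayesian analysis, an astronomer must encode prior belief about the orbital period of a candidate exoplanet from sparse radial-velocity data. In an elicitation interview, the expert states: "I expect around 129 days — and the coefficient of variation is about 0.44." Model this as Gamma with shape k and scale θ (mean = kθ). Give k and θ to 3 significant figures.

k ≈ 5.17, θ ≈ 25

For Gamma(k, scale θ): mean = kθ, variance = kθ², so CV = 1/√k.
CV = 0.44, hence k = 1/CV² = 5.17.
Then θ = mean/k = 129/5.17 = 25.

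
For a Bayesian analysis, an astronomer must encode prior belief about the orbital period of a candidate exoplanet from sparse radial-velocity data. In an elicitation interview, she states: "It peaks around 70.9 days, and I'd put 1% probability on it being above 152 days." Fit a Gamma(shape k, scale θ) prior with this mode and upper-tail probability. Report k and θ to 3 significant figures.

k ≈ 9.33, θ ≈ 8.51

Gamma(k,θ) with k>1 has mode (k−1)θ, so θ = 70.9/(k−1).
Need P(X < 152) = 0.99 with θ tied to k this way. Start at k = 2, θ = 70.9: P(X<152) ≈ 0.632.
Too low — raise k to concentrate. Iterating converges to k ≈ 9.33.
Then θ = 70.9/(9.33−1) ≈ 8.51.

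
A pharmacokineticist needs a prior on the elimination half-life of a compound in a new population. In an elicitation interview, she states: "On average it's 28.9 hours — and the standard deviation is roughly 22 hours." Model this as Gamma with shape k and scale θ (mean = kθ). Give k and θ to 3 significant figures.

k ≈ 1.73, θ ≈ 16.7

For Gamma(k, scale θ): mean = kθ, variance = kθ², so CV = 1/√k.
CV = SD/mean = 22/28.9 = 0.7612, hence k = 1/CV² = 1.73.
Then θ = mean/k = 28.9/1.73 = 16.7.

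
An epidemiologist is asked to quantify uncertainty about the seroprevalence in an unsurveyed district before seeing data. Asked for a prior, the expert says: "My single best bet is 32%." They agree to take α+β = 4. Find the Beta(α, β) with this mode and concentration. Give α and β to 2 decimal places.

α = 1.64, β = 2.36

For α,β > 1 the Beta mode is (α−1)/(α+β−2). With α+β = 4, the mode is (α−1)/2.
Set (α−1)/2 = 0.32 → α = 1 + 0.32·2 = 1.64.
β = 4 − α = 2.36.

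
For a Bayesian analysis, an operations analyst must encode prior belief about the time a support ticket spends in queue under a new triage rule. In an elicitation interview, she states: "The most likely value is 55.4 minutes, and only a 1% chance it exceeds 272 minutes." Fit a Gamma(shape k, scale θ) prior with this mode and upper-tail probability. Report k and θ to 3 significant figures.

Gamma(k,θ) with k>1 has mode (k−1)θ, so θ = 55.4/(k−1).
Need P(X < 272) = 0.99 with θ tied to k this way. Start at k = 2, θ = 55.4: P(X<272) ≈ 0.956.
Too low — raise k to concentrate. Iterating converges to k ≈ 2.56.
Then θ = 55.4/(2.56−1) ≈ 35.6.

k ≈ 2.56, θ ≈ 35.6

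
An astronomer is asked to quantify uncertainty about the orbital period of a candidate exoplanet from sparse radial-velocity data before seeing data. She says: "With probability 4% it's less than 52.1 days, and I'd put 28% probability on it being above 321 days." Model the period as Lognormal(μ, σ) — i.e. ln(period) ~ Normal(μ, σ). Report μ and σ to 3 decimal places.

μ ≈ 5.317, σ ≈ 0.779

If T ~ Lognormal(μ,σ) then ln T ~ Normal(μ,σ), so the p-quantile of ln T is μ + z_p·σ.
ln(52.1) = 3.953 and ln(321) = 5.771; z_{0.04} = -1.751, z_{0.72} = 0.5828.
σ = (5.771 − 3.953)/(0.5828 − (-1.751)) = 0.779.
μ = 3.953 − (-1.751)·0.779 = 5.317.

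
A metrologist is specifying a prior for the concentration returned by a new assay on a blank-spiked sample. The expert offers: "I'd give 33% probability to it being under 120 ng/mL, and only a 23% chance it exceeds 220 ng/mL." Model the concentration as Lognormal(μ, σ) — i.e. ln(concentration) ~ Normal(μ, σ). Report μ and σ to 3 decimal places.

If T ~ Lognormal(μ,σ) then ln T ~ Normal(μ,σ), so the p-quantile of ln T is μ + z_p·σ.
ln(120) = 4.787 and ln(220) = 5.394; z_{0.33} = -0.4399, z_{0.77} = 0.7388.
σ = (5.394 − 4.787)/(0.7388 − (-0.4399)) = 0.514.
μ = 4.787 − (-0.4399)·0.514 = 5.014.

μ ≈ 5.014, σ ≈ 0.514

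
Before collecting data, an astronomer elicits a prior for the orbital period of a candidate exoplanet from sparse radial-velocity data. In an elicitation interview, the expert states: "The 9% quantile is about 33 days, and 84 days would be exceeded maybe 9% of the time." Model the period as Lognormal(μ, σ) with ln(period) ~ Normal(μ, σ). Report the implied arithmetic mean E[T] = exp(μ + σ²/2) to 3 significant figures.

E[T] ≈ 55.9 days

If T ~ Lognormal(μ,σ) then ln T ~ Normal(μ,σ), so the p-quantile of ln T is μ + z_p·σ.
ln(33) = 3.497 and ln(84) = 4.431; z_{0.09} = -1.341, z_{0.91} = 1.341.
σ = (4.431 − 3.497)/(1.341 − (-1.341)) = 0.348.
μ = 3.497 − (-1.341)·0.348 = 3.964.
E[T] = exp(μ + σ²/2) = exp(3.964 + 0.0607) = 55.9 days.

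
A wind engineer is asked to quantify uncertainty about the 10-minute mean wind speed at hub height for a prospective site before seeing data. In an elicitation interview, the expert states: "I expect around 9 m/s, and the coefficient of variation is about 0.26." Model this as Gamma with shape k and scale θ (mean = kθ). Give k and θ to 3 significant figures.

For Gamma(k, scale θ): mean = kθ, variance = kθ², so CV = 1/√k.
CV = 0.26, hence k = 1/CV² = 14.8.
Then θ = mean/k = 9/14.8 = 0.608.

k ≈ 14.8, θ ≈ 0.608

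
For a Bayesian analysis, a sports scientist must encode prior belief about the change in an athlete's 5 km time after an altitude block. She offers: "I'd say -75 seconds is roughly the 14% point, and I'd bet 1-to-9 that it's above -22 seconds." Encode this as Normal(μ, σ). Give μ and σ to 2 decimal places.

μ = -50.76, σ = 22.44

For Normal(μ,σ), the p-quantile is μ + z_p·σ. Here z_{0.14} = -1.08, z_{0.9} = 1.282.
So -75 = μ − 1.08σ and -22 = μ + 1.282σ.
Subtracting: σ = (-22 − -75)/(1.282 − (-1.08)) = 22.44.
Then μ = -75 − (-1.08)·22.44 = -50.76.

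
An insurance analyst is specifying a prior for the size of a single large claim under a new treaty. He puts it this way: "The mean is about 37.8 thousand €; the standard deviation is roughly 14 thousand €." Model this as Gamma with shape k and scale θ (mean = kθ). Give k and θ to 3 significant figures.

For Gamma(k, scale θ): mean = kθ, variance = kθ², so CV = 1/√k.
CV = SD/mean = 14/37.8 = 0.3704, hence k = 1/CV² = 7.29.
Then θ = mean/k = 37.8/7.29 = 5.19.

k ≈ 7.29, θ ≈ 5.19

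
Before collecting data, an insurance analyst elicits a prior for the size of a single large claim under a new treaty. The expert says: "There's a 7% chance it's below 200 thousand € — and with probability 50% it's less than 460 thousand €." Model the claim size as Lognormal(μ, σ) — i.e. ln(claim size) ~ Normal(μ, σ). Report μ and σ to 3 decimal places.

If T ~ Lognormal(μ,σ) then ln T ~ Normal(μ,σ), so the p-quantile of ln T is μ + z_p·σ.
ln(200) = 5.298 and ln(460) = 6.131; z_{0.07} = -1.476, z_{0.5} = 0.
σ = (6.131 − 5.298)/(0 − (-1.476)) = 0.564.
μ = 5.298 − (-1.476)·0.564 = 6.131.

μ ≈ 6.131, σ ≈ 0.564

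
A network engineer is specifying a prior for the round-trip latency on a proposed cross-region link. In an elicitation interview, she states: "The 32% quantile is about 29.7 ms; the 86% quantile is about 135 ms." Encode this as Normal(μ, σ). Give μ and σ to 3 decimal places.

μ = 61.514, σ = 68.022

For Normal(μ,σ), the p-quantile is μ + z_p·σ. Here z_{0.32} = -0.4677, z_{0.86} = 1.08.
So 29.7 = μ − 0.4677σ and 135 = μ + 1.08σ.
Subtracting: σ = (135 − 29.7)/(1.08 − (-0.4677)) = 68.022.
Then μ = 29.7 − (-0.4677)·68.022 = 61.514.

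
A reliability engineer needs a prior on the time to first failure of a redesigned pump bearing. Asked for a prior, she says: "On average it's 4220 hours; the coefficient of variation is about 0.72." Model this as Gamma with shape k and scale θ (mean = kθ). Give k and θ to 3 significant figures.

k ≈ 1.93, θ ≈ 2190

For Gamma(k, scale θ): mean = kθ, variance = kθ², so CV = 1/√k.
CV = 0.72, hence k = 1/CV² = 1.93.
Then θ = mean/k = 4220/1.93 = 2190.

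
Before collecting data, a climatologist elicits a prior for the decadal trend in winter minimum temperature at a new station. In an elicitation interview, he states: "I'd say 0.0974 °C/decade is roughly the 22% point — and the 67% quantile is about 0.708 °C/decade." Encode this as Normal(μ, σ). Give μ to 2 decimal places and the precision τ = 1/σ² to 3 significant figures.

The p-quantile of Normal(μ,σ) is μ + z_p·σ, with z_{0.22} = -0.7722 and z_{0.67} = 0.4399.
Eliminate σ: μ = (z₂·x₁ − z₁·x₂)/(z₂ − z₁) = (0.4399·0.0974 − (-0.7722)·0.708)/1.212 = 0.49.
Then σ = (x₂ − x₁)/(z₂ − z₁) = (0.708 − 0.0974)/1.212 = 0.50.
Precision τ = 1/σ² = 1/0.5038² = 3.94.

μ = 0.49, τ = 3.94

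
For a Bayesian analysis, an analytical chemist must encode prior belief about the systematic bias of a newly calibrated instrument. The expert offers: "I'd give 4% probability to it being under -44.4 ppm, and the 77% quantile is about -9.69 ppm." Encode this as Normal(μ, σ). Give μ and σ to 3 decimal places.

μ = -19.991, σ = 13.942

The p-quantile of Normal(μ,σ) is μ + z_p·σ, with z_{0.04} = -1.751 and z_{0.77} = 0.7388.
Eliminate σ: μ = (z₂·x₁ − z₁·x₂)/(z₂ − z₁) = (0.7388·-44.4 − (-1.751)·-9.69)/2.49 = -19.991.
Then σ = (x₂ − x₁)/(z₂ − z₁) = (-9.69 − -44.4)/2.49 = 13.942.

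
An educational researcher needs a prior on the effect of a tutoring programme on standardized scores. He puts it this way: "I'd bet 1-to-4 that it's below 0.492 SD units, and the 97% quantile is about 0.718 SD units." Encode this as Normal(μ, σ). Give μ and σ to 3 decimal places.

For Normal(μ,σ), the p-quantile is μ + z_p·σ. Here z_{0.2} = -0.8416, z_{0.97} = 1.881.
So 0.492 = μ − 0.8416σ and 0.718 = μ + 1.881σ.
Subtracting: σ = (0.718 − 0.492)/(1.881 − (-0.8416)) = 0.083.
Then μ = 0.492 − (-0.8416)·0.083 = 0.562.

μ = 0.562, σ = 0.083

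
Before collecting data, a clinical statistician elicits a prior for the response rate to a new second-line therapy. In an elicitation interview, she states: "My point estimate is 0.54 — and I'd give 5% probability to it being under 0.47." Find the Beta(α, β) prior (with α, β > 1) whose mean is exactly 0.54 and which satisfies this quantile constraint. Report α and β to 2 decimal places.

α ≈ 74.30, β ≈ 63.30

With mean 0.54 fixed, write α = 0.54s, β = 0.46s where s = α+β.
Need P(θ < 0.47) = 0.05 under Beta(0.54s, 0.46s). Normal approximation: (q−m)/√(m(1−m)/s) ≈ z_{0.05} = -1.64, so s ≈ 0.54·0.46·(-1.64)²/(0.47−0.54)² = 137.2.
At s = 137.2: P(θ<0.47) ≈ 0.050. Adjusting to match 0.05 gives s ≈ 137.60.
So α = 0.54·137.60 ≈ 74.30, β = 0.46·137.60 ≈ 63.30.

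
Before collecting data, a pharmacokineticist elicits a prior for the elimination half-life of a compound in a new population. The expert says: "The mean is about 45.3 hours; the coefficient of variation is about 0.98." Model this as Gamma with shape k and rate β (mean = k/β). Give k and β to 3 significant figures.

k ≈ 1.04, β ≈ 0.023

For Gamma(k, rate β): mean = k/β, variance = k/β², so CV = 1/√k.
CV = 0.98, hence k = 1/CV² = 1.04.
Then β = k/mean = 1.04/45.3 = 0.023.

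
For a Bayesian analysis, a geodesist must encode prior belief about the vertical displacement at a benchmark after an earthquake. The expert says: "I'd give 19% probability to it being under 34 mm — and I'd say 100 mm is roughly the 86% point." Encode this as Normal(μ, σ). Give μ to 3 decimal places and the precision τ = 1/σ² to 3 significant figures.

μ = 63.589, τ = 0.00088

For Normal(μ,σ), the p-quantile is μ + z_p·σ. Here z_{0.19} = -0.8779, z_{0.86} = 1.08.
So 34 = μ − 0.8779σ and 100 = μ + 1.08σ.
Subtracting: σ = (100 − 34)/(1.08 − (-0.8779)) = 33.704.
Then μ = 34 − (-0.8779)·33.704 = 63.589.
Precision τ = 1/σ² = 1/33.7² = 0.00088.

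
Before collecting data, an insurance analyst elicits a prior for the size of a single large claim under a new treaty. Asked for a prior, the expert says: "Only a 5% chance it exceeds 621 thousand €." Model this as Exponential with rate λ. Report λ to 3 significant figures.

P(T > 621.0) = e^(−λ·621.0) = 0.05, so λ = −ln(0.05)/621.0 = 0.00482.

λ ≈ 0.00482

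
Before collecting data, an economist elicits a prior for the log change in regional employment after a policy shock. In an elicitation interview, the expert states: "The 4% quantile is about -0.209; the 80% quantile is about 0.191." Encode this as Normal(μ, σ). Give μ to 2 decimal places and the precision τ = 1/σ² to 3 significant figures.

μ = 0.06, τ = 42

For Normal(μ,σ), the p-quantile is μ + z_p·σ. Here z_{0.04} = -1.751, z_{0.8} = 0.8416.
So -0.209 = μ − 1.751σ and 0.191 = μ + 0.8416σ.
Subtracting: σ = (0.191 − -0.209)/(0.8416 − (-1.751)) = 0.15.
Then μ = -0.209 − (-1.751)·0.15 = 0.06.
Precision τ = 1/σ² = 1/0.1543² = 42.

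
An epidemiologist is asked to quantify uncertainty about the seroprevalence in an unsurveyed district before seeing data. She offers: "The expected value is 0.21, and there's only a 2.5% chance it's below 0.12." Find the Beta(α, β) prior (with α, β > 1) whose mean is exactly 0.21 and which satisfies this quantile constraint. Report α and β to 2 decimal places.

With mean 0.21 fixed, write α = 0.21s, β = 0.79s where s = α+β.
Need P(θ < 0.12) = 0.025 under Beta(0.21s, 0.79s). Normal approximation: (q−m)/√(m(1−m)/s) ≈ z_{0.025} = -1.96, so s ≈ 0.21·0.79·(-1.96)²/(0.12−0.21)² = 78.7.
At s = 78.7: P(θ<0.12) ≈ 0.014. Adjusting to match 0.025 gives s ≈ 63.75.
So α = 0.21·63.75 ≈ 13.39, β = 0.79·63.75 ≈ 50.36.

α ≈ 13.39, β ≈ 50.36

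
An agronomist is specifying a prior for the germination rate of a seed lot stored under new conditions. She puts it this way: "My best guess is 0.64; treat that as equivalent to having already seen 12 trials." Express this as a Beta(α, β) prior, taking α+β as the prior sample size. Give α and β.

Under the effective-sample-size interpretation, Beta(α, β) has prior mean α/(α+β) and prior sample size α+β.
So α+β = 12 and α/(α+β) = 0.64, giving α = 0.64·12 = 7.68 and β = 12 − 7.68 = 4.32.

α = 7.68, β = 4.32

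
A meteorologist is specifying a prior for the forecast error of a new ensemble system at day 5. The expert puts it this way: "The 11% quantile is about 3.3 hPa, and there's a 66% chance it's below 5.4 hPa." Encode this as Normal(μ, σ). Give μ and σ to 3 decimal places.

μ = 4.872, σ = 1.281

For Normal(μ,σ), the p-quantile is μ + z_p·σ. Here z_{0.11} = -1.227, z_{0.66} = 0.4125.
So 3.3 = μ − 1.227σ and 5.4 = μ + 0.4125σ.
Subtracting: σ = (5.4 − 3.3)/(0.4125 − (-1.227)) = 1.281.
Then μ = 3.3 − (-1.227)·1.281 = 4.872.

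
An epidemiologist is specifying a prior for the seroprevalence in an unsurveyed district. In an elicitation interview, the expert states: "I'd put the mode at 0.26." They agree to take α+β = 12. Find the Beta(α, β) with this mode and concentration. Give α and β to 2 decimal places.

For α,β > 1 the Beta mode is (α−1)/(α+β−2). With α+β = 12, the mode is (α−1)/10.
Set (α−1)/10 = 0.26 → α = 1 + 0.26·10 = 3.60.
β = 12 − α = 8.40.

α = 3.60, β = 8.40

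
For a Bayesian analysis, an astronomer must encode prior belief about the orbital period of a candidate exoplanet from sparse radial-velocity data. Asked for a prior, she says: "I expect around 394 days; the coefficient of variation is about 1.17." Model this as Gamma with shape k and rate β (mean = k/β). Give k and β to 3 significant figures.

k ≈ 0.731, β ≈ 0.00185

For Gamma(k, rate β): mean = k/β, variance = k/β², so CV = 1/√k.
CV = 1.17, hence k = 1/CV² = 0.731.
Then β = k/mean = 0.731/394 = 0.00185.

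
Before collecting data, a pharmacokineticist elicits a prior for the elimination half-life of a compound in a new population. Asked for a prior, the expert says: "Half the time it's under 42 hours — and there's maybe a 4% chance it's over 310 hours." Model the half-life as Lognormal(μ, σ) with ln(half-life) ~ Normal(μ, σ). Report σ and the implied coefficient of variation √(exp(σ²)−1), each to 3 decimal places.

σ ≈ 1.142, CV ≈ 1.638

If T ~ Lognormal(μ,σ) then ln T ~ Normal(μ,σ), so the p-quantile of ln T is μ + z_p·σ.
ln(42) = 3.738 and ln(310) = 5.737; z_{0.5} = 0, z_{0.96} = 1.751.
σ = (5.737 − 3.738)/(1.751 − (0)) = 1.142.
μ = 3.738 − (0)·1.142 = 3.738.
CV = √(exp(σ²)−1) = √(exp(1.3037)−1) = 1.638.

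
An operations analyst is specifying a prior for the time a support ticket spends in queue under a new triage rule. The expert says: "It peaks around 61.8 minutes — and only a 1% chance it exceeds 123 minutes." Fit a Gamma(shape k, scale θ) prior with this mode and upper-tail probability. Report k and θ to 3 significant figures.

Gamma(k,θ) with k>1 has mode (k−1)θ, so θ = 61.8/(k−1).
Need P(X < 123) = 0.99 with θ tied to k this way. Start at k = 2, θ = 61.8: P(X<123) ≈ 0.591.
Too low — raise k to concentrate. Iterating converges to k ≈ 11.4.
Then θ = 61.8/(11.4−1) ≈ 5.96.

k ≈ 11.4, θ ≈ 5.96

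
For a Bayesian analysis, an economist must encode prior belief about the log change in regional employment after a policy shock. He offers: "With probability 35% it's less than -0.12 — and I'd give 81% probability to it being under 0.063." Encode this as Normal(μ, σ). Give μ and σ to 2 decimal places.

μ = -0.06, σ = 0.14

For Normal(μ,σ), the p-quantile is μ + z_p·σ. Here z_{0.35} = -0.3853, z_{0.81} = 0.8779.
So -0.12 = μ − 0.3853σ and 0.063 = μ + 0.8779σ.
Subtracting: σ = (0.063 − -0.12)/(0.8779 − (-0.3853)) = 0.14.
Then μ = -0.12 − (-0.3853)·0.14 = -0.06.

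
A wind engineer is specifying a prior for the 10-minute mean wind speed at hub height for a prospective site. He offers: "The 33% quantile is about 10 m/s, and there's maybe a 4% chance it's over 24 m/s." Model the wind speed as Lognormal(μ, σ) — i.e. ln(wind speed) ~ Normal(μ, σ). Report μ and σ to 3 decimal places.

If T ~ Lognormal(μ,σ) then ln T ~ Normal(μ,σ), so the p-quantile of ln T is μ + z_p·σ.
ln(10) = 2.303 and ln(24) = 3.178; z_{0.33} = -0.4399, z_{0.96} = 1.751.
σ = (3.178 − 2.303)/(1.751 − (-0.4399)) = 0.400.
μ = 2.303 − (-0.4399)·0.400 = 2.478.

μ ≈ 2.478, σ ≈ 0.400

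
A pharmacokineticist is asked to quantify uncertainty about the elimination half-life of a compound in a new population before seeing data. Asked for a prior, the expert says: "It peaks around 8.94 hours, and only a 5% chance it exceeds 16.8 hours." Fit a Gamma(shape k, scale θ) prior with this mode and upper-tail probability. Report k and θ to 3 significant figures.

Gamma(k,θ) with k>1 has mode (k−1)θ, so θ = 8.94/(k−1).
Need P(X < 16.8) = 0.95 with θ tied to k this way. Start at k = 2, θ = 8.94: P(X<16.8) ≈ 0.560.
Too low — raise k to concentrate. Iterating converges to k ≈ 7.99.
Then θ = 8.94/(7.99−1) ≈ 1.28.

k ≈ 7.99, θ ≈ 1.28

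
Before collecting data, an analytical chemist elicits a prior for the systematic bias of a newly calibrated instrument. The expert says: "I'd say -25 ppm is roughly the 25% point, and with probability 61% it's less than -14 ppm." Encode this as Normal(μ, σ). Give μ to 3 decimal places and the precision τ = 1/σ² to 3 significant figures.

For Normal(μ,σ), the p-quantile is μ + z_p·σ. Here z_{0.25} = -0.6745, z_{0.61} = 0.2793.
So -25 = μ − 0.6745σ and -14 = μ + 0.2793σ.
Subtracting: σ = (-14 − -25)/(0.2793 − (-0.6745)) = 11.533.
Then μ = -25 − (-0.6745)·11.533 = -17.221.
Precision τ = 1/σ² = 1/11.53² = 0.00752.

μ = -17.221, τ = 0.00752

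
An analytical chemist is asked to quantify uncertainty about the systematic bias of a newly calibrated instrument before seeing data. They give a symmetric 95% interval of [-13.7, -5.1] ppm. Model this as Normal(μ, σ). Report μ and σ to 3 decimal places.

A symmetric 95% interval runs μ ± z·σ with z = 1.96.
Half-width = 4.3, so σ = 4.3/1.96 = 2.194.
μ is the interval midpoint, -9.400.

μ = -9.400, σ = 2.194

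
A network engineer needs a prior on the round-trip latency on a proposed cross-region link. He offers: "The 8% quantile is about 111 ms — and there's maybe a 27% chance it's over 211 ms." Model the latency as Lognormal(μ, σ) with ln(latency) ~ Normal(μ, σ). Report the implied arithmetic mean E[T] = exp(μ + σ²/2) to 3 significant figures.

If T ~ Lognormal(μ,σ) then ln T ~ Normal(μ,σ), so the p-quantile of ln T is μ + z_p·σ.
ln(111) = 4.71 and ln(211) = 5.352; z_{0.08} = -1.405, z_{0.73} = 0.6128.
σ = (5.352 − 4.71)/(0.6128 − (-1.405)) = 0.318.
μ = 4.71 − (-1.405)·0.318 = 5.157.
E[T] = exp(μ + σ²/2) = exp(5.157 + 0.0507) = 183 ms.

E[T] ≈ 183 ms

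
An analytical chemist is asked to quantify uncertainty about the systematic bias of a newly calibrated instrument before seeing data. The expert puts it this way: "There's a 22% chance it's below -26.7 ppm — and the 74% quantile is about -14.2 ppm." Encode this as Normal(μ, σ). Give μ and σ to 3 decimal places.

μ = -19.881, σ = 8.831

The p-quantile of Normal(μ,σ) is μ + z_p·σ, with z_{0.22} = -0.7722 and z_{0.74} = 0.6433.
Eliminate σ: μ = (z₂·x₁ − z₁·x₂)/(z₂ − z₁) = (0.6433·-26.7 − (-0.7722)·-14.2)/1.416 = -19.881.
Then σ = (x₂ − x₁)/(z₂ − z₁) = (-14.2 − -26.7)/1.416 = 8.831.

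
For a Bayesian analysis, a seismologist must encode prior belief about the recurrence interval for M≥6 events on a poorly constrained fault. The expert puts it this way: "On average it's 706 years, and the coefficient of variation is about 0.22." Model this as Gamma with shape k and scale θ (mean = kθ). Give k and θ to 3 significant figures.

k ≈ 20.7, θ ≈ 34.2

For Gamma(k, scale θ): mean = kθ, variance = kθ², so CV = 1/√k.
CV = 0.22, hence k = 1/CV² = 20.7.
Then θ = mean/k = 706/20.7 = 34.2.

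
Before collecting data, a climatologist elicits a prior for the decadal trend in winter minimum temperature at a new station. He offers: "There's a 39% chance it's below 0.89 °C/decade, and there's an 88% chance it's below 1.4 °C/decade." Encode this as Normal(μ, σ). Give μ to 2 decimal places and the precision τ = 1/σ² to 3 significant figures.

The p-quantile of Normal(μ,σ) is μ + z_p·σ, with z_{0.39} = -0.2793 and z_{0.88} = 1.175.
Eliminate σ: μ = (z₂·x₁ − z₁·x₂)/(z₂ − z₁) = (1.175·0.89 − (-0.2793)·1.4)/1.454 = 0.99.
Then σ = (x₂ − x₁)/(z₂ − z₁) = (1.4 − 0.89)/1.454 = 0.35.
Precision τ = 1/σ² = 1/0.3507² = 8.13.

μ = 0.99, τ = 8.13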